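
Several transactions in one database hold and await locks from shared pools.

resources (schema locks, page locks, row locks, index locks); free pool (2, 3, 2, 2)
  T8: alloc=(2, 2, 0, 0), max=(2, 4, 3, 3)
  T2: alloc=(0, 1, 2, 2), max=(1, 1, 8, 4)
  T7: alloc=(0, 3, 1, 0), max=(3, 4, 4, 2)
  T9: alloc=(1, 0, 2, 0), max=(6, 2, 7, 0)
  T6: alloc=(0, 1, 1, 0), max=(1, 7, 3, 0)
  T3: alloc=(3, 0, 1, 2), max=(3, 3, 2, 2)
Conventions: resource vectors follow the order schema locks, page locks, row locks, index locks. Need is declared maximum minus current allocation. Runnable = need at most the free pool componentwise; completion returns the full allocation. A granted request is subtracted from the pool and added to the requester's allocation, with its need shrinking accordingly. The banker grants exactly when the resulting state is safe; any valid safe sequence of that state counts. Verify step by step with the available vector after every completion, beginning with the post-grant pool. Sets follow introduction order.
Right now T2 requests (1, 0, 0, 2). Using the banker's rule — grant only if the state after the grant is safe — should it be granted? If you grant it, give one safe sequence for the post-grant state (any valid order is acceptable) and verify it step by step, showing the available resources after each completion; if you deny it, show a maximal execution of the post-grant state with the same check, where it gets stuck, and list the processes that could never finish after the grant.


DENY: after the grant no complete ordering would exist.
Key observation: after T3, T7, T6 the pool peaks at (4, 7, 5, 2), and each blocked process is short somewhere: T8 on index locks; T2 on row locks; T9 on schema locks.
On the post-grant state, T3, T7, T6 is a maximal run — nothing extends it. Walking it through:
  pool = (1, 3, 2, 0)
  run T3 (needs (0, 3, 1, 0), free (1, 3, 2, 0)); after release of (3, 0, 1, 2) the pool is (4, 3, 3, 2)
  run T7 (needs (3, 1, 3, 2), free (4, 3, 3, 2)); after release of (0, 3, 1, 0) the pool is (4, 6, 4, 2)
  run T6 (needs (1, 6, 2, 0), free (4, 6, 4, 2)); after release of (0, 1, 1, 0) the pool is (4, 7, 5, 2)
  blocked: T8 wants (0, 2, 3, 3), pool (4, 7, 5, 2) — not enough index locks
  blocked: T2 wants (0, 0, 6, 0), pool (4, 7, 5, 2) — not enough row locks
  blocked: T9 wants (5, 2, 5, 0), pool (4, 7, 5, 2) — not enough schema locks
Processes that could never finish after the grant: T8, T2 and T9.


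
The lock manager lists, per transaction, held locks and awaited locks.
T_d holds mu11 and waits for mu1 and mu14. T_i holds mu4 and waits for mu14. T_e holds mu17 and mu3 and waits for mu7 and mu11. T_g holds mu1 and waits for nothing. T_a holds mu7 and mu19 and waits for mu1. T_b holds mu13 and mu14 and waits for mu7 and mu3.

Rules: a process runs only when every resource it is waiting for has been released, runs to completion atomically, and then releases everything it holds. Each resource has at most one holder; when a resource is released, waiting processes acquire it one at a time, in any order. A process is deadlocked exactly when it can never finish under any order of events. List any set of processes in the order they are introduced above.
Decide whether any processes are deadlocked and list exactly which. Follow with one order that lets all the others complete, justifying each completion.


Deadlocked: T_d, T_i, T_e and T_b.
Key observation: nobody on the ring T_d -> T_b -> T_e -> T_d can start until another member finishes, which never happens; T_i waits into the deadlock from upstream.
The rest can finish in the order T_g, T_a.
Step-by-step check:
  T_g waits on nothing -> runs at once and releases mu1
  T_a: everything it awaited (mu1) is free; runs, freeing mu7 and mu19


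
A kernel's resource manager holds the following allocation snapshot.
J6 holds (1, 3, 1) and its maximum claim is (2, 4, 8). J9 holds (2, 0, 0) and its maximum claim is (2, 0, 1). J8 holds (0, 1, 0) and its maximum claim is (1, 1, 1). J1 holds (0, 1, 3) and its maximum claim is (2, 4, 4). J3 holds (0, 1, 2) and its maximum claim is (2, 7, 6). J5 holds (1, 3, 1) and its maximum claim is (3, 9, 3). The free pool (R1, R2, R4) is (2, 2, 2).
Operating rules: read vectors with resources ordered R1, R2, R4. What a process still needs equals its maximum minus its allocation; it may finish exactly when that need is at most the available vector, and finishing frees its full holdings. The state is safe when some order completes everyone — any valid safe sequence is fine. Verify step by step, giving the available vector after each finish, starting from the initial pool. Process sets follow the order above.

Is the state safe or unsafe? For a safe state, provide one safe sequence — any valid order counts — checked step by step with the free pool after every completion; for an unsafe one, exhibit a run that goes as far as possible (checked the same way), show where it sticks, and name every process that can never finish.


UNSAFE.
Key observation: after J8, J9, J1 the pool peaks at (4, 4, 5), and each blocked process is short somewhere: J6 on R4; J3 on R2; J5 on R2.
Going as far as possible: J8, J9, J1; after that, nothing fits. Step-by-step check:
  pool = (2, 2, 2)
  run J8 (needs (1, 0, 1), free (2, 2, 2)); after release of (0, 1, 0) the pool is (2, 3, 2)
  run J9 (needs (0, 0, 1), free (2, 3, 2)); after release of (2, 0, 0) the pool is (4, 3, 2)
  run J1 (needs (2, 3, 1), free (4, 3, 2)); after release of (0, 1, 3) the pool is (4, 4, 5)
  J6 cannot run: need (1, 1, 7) vs free (4, 4, 5) (insufficient R4)
  J3 cannot run: need (2, 6, 4) vs free (4, 4, 5) (insufficient R2)
  J5 cannot run: need (2, 6, 2) vs free (4, 4, 5) (insufficient R2)
Permanently blocked: J6, J3 and J5.


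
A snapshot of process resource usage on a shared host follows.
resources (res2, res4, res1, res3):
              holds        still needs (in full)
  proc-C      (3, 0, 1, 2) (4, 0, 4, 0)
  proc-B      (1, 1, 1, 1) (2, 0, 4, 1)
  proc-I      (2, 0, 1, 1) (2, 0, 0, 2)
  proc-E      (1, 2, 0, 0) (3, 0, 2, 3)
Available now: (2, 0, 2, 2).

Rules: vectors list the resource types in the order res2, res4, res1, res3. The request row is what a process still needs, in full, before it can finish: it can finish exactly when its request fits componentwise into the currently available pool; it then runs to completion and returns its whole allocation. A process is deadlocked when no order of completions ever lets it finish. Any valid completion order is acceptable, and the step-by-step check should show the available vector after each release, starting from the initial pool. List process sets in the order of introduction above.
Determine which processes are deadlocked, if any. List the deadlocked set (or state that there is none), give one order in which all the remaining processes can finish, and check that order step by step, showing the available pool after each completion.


Deadlocked: proc-C and proc-B.
Key observation: once proc-I, proc-E finish, the pool peaks at (5, 2, 3, 3) — and every remaining process still needs more res1 than that.
A valid finishing order for the others: proc-I, proc-E. Check, step by step:
  pool = (2, 0, 2, 2)
  proc-I needs (2, 0, 0, 2) <= (2, 0, 2, 2) -> finishes; pool += (2, 0, 1, 1) = (4, 0, 3, 3)
  proc-E needs (3, 0, 2, 3) <= (4, 0, 3, 3) -> finishes; pool += (1, 2, 0, 0) = (5, 2, 3, 3)
The stuck group stays short no matter what:
  proc-C cannot run: need (4, 0, 4, 0) vs free (5, 2, 3, 3) (insufficient res1)
  proc-B cannot run: need (2, 0, 4, 1) vs free (5, 2, 3, 3) (insufficient res1)


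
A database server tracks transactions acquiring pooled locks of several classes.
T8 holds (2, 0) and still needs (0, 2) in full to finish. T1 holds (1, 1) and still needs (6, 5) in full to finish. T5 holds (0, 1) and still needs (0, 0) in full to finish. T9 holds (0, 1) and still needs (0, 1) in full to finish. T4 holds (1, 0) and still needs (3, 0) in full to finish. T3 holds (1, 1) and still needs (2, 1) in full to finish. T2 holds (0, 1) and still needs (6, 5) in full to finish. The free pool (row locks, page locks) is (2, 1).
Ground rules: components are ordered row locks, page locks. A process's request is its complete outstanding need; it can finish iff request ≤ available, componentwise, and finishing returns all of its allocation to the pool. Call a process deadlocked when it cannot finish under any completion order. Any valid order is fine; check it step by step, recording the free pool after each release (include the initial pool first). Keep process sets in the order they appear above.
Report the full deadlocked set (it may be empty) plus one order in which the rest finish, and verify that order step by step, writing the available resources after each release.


The deadlocked set is T1 and T2.
Key observation: the pool after T3, T9, T4, T5, T8 is (6, 4); every surviving request exceeds it in page locks, so progress ends there.
The rest can finish in the order T3, T9, T4, T5, T8. Verifying each step:
  pool = (2, 1)
  run T3 (needs (2, 1), free (2, 1)); after release of (1, 1) the pool is (3, 2)
  run T9 (needs (0, 1), free (3, 2)); after release of (0, 1) the pool is (3, 3)
  run T4 (needs (3, 0), free (3, 3)); after release of (1, 0) the pool is (4, 3)
  run T5 (needs (0, 0), free (4, 3)); after release of (0, 1) the pool is (4, 4)
  run T8 (needs (0, 2), free (4, 4)); after release of (2, 0) the pool is (6, 4)
The blocked processes can never fit:
  T1 cannot run: need (6, 5) vs free (6, 4) (insufficient page locks)
  T2 cannot run: need (6, 5) vs free (6, 4) (insufficient page locks)


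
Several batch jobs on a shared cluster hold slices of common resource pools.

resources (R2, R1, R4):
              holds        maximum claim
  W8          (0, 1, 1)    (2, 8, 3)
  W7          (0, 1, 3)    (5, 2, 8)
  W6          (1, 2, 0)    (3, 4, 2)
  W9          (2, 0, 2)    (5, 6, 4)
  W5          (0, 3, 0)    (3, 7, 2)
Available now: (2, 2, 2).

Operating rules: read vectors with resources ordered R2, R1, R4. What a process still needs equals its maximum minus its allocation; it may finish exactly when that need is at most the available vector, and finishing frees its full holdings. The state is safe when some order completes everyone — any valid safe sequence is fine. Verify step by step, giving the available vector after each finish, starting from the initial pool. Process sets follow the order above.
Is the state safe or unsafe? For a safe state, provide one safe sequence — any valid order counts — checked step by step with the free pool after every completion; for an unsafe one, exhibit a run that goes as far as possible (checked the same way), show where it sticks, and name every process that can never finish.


The state is SAFE; one workable sequence: W6, W5, W9, W8, W7.
Key observation: W6 marks the first exact bind of the order: its need (2, 2, 2) fits the free (2, 2, 2) with zero slack on a requested resource.
Check, step by step:
  pool = (2, 2, 2)
  W6: need (2, 2, 2) fits (2, 2, 2); releases (1, 2, 0), pool now (3, 4, 2)
  W5: need (3, 4, 2) fits (3, 4, 2); releases (0, 3, 0), pool now (3, 7, 2)
  W9: need (3, 6, 2) fits (3, 7, 2); releases (2, 0, 2), pool now (5, 7, 4)
  W8: need (2, 7, 2) fits (5, 7, 4); releases (0, 1, 1), pool now (5, 8, 5)
  W7: need (5, 1, 5) fits (5, 8, 5); releases (0, 1, 3), pool now (5, 9, 8)


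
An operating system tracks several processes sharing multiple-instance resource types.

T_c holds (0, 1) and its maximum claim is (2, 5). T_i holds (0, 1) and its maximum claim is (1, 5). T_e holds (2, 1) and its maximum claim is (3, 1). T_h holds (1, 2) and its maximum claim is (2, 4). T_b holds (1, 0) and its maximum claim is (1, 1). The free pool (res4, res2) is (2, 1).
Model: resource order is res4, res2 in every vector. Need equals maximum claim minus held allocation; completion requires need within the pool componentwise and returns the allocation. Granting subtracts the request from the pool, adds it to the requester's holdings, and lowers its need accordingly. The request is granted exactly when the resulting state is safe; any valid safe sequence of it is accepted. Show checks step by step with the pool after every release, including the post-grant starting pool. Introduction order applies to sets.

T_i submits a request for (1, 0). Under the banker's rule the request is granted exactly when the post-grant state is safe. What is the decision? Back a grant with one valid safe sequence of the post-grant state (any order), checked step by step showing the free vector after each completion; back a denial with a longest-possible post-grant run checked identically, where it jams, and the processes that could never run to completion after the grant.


GRANT — the state after the grant stays safe, e.g. via T_b, T_e, T_h, T_c, T_i.
Key observation: (1, 1) free after granting still covers T_b first, and each release covers the next.
Step-by-step check of the post-grant state:
  pool = (1, 1)
  T_b: need (0, 1) fits (1, 1); releases (1, 0), pool now (2, 1)
  T_e: need (1, 0) fits (2, 1); releases (2, 1), pool now (4, 2)
  T_h: need (1, 2) fits (4, 2); releases (1, 2), pool now (5, 4)
  T_c: need (2, 4) fits (5, 4); releases (0, 1), pool now (5, 5)
  T_i: need (0, 4) fits (5, 5); releases (1, 1), pool now (6, 6)


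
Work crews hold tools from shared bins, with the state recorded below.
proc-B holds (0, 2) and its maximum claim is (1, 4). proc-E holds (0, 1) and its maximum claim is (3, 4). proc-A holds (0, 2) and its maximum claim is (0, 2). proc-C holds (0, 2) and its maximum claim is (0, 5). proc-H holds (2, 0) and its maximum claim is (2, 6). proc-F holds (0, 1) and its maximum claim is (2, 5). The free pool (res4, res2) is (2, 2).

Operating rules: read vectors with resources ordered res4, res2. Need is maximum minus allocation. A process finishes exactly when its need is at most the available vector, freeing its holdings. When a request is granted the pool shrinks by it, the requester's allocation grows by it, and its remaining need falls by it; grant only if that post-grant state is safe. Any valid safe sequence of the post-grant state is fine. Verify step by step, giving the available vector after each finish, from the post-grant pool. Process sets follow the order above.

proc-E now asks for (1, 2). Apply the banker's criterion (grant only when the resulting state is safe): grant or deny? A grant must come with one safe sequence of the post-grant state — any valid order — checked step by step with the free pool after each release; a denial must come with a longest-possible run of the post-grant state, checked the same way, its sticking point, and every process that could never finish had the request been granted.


GRANT — the state after the grant stays safe, e.g. via proc-A, proc-B, proc-C, proc-H, proc-F, proc-E.
Key observation: even at the reduced pool (1, 0), proc-A fits immediately, so safety survives the grant.
Step-by-step check of the post-grant state:
  pool = (1, 0)
  proc-A: need (0, 0) fits (1, 0); releases (0, 2), pool now (1, 2)
  proc-B: need (1, 2) fits (1, 2); releases (0, 2), pool now (1, 4)
  proc-C: need (0, 3) fits (1, 4); releases (0, 2), pool now (1, 6)
  proc-H: need (0, 6) fits (1, 6); releases (2, 0), pool now (3, 6)
  proc-F: need (2, 4) fits (3, 6); releases (0, 1), pool now (3, 7)
  proc-E: need (2, 1) fits (3, 7); releases (1, 3), pool now (4, 10)


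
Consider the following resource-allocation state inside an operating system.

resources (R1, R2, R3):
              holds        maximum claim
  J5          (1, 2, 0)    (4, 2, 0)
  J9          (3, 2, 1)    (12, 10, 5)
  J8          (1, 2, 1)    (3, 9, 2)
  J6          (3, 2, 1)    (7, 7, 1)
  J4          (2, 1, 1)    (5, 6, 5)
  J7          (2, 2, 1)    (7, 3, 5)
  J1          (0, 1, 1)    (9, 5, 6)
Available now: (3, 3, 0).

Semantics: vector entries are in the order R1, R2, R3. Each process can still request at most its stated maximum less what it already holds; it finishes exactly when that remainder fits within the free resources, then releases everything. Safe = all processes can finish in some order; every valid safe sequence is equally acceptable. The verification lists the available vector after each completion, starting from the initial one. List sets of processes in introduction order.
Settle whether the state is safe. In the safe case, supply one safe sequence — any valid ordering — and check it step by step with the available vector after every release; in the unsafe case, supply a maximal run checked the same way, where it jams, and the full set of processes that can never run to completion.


UNSAFE — no complete ordering exists.
Key observation: once J5, J6, J8 finish, the pool peaks at (8, 9, 2) — and every remaining process still needs more R3 than that.
A maximal execution: J5, J6, J8 — then nothing else fits. Check, step by step:
  pool = (3, 3, 0)
  J5 needs (3, 0, 0) <= (3, 3, 0) -> finishes; pool += (1, 2, 0) = (4, 5, 0)
  J6 needs (4, 5, 0) <= (4, 5, 0) -> finishes; pool += (3, 2, 1) = (7, 7, 1)
  J8 needs (2, 7, 1) <= (7, 7, 1) -> finishes; pool += (1, 2, 1) = (8, 9, 2)
  blocked: J9 wants (9, 8, 4), pool (8, 9, 2) — not enough R1 and R3
  blocked: J4 wants (3, 5, 4), pool (8, 9, 2) — not enough R3
  blocked: J7 wants (5, 1, 4), pool (8, 9, 2) — not enough R3
  blocked: J1 wants (9, 4, 5), pool (8, 9, 2) — not enough R1 and R3
Never able to finish: J9, J4, J7 and J1.


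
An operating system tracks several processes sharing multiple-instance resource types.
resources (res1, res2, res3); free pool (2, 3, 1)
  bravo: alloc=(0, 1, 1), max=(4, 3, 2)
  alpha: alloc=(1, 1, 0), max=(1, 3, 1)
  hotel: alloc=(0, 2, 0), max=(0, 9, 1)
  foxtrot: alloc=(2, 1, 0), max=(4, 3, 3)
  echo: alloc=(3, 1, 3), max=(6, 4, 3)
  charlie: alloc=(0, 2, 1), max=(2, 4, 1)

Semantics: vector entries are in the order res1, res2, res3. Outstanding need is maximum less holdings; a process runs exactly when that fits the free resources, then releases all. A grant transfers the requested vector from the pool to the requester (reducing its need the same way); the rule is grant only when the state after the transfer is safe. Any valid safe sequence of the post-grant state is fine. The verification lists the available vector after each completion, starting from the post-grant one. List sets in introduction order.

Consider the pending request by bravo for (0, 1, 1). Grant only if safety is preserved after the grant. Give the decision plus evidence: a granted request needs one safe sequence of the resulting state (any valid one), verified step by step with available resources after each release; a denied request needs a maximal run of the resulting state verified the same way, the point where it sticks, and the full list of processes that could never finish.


GRANT. The post-grant state is safe; one safe sequence: charlie, alpha, echo, bravo, foxtrot, hotel.
Key observation: the grant leaves (2, 2, 0) free — enough for charlie, whose release restarts the cascade.
Step-by-step check of the post-grant state:
  pool = (2, 2, 0)
  run charlie (needs (2, 2, 0), free (2, 2, 0)); after release of (0, 2, 1) the pool is (2, 4, 1)
  run alpha (needs (0, 2, 1), free (2, 4, 1)); after release of (1, 1, 0) the pool is (3, 5, 1)
  run echo (needs (3, 3, 0), free (3, 5, 1)); after release of (3, 1, 3) the pool is (6, 6, 4)
  run bravo (needs (4, 1, 0), free (6, 6, 4)); after release of (0, 2, 2) the pool is (6, 8, 6)
  run foxtrot (needs (2, 2, 3), free (6, 8, 6)); after release of (2, 1, 0) the pool is (8, 9, 6)
  run hotel (needs (0, 7, 1), free (8, 9, 6)); after release of (0, 2, 0) the pool is (8, 11, 6)


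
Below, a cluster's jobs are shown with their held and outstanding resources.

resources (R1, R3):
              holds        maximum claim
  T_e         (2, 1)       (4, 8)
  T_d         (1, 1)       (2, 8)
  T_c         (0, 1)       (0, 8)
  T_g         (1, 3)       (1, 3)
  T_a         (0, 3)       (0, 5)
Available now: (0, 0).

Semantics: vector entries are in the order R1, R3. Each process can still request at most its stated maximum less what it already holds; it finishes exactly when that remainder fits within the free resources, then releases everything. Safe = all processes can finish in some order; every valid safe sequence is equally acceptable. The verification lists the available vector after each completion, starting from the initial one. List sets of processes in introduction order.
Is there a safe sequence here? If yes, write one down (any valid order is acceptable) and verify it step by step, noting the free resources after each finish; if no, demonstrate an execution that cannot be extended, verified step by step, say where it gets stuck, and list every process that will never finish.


UNSAFE — no complete ordering exists.
Key observation: even finishing T_g, T_a leaves just (1, 6) free — too little R3 for any of the remaining processes.
A maximal execution: T_g, T_a — then nothing else fits. Walking it through:
  pool = (0, 0)
  T_g: need (0, 0) fits (0, 0); releases (1, 3), pool now (1, 3)
  T_a: need (0, 2) fits (1, 3); releases (0, 3), pool now (1, 6)
  T_e still needs (2, 7) but only (1, 6) is free — short on R1 and R3
  T_d still needs (1, 7) but only (1, 6) is free — short on R3
  T_c still needs (0, 7) but only (1, 6) is free — short on R3
Permanently blocked: T_e, T_d and T_c.


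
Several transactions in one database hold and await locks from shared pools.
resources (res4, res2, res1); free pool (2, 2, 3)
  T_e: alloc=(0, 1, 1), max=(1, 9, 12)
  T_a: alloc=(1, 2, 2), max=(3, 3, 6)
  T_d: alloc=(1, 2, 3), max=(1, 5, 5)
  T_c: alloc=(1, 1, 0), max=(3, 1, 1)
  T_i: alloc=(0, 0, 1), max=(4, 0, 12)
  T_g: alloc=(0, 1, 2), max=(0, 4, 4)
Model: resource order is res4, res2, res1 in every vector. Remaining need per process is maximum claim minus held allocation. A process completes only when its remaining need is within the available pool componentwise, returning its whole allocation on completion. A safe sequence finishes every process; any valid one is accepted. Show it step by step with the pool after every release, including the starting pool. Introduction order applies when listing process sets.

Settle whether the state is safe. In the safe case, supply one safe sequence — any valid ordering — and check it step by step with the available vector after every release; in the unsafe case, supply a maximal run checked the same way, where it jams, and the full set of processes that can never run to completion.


The state is UNSAFE.
Key observation: the wall is res1: completing T_c, T_g, T_a, T_d brings the pool only to (5, 8, 10), and all the rest need more.
The run T_c, T_g, T_a, T_d cannot be extended any further. Check, step by step:
  pool = (2, 2, 3)
  T_c: need (2, 0, 1) fits (2, 2, 3); releases (1, 1, 0), pool now (3, 3, 3)
  T_g: need (0, 3, 2) fits (3, 3, 3); releases (0, 1, 2), pool now (3, 4, 5)
  T_a: need (2, 1, 4) fits (3, 4, 5); releases (1, 2, 2), pool now (4, 6, 7)
  T_d: need (0, 3, 2) fits (4, 6, 7); releases (1, 2, 3), pool now (5, 8, 10)
  T_e still needs (1, 8, 11) but only (5, 8, 10) is free — short on res1
  T_i still needs (4, 0, 11) but only (5, 8, 10) is free — short on res1
Permanently blocked: T_e and T_i.


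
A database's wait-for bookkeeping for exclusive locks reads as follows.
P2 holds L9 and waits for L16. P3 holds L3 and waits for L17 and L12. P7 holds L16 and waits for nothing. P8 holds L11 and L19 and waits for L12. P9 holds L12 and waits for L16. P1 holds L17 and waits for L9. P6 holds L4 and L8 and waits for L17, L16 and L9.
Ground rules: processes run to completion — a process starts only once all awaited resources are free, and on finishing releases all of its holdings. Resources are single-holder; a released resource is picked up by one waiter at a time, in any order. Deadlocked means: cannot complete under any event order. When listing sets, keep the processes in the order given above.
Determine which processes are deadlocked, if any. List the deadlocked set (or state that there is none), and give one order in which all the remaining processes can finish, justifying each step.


Nothing here is deadlocked.
Key observation: every chain of waits terminates; starting from the processes that wait on nothing, all the rest unlock in turn.
The rest can finish in the order P7, P9, P2, P1, P6, P8, P3.
Check, step by step:
  run P7 (it waits on nothing); releases L16
  run P9 (all its waits — L16 — are resolved); releases L12
  run P2 (all its waits — L16 — are resolved); releases L9
  run P1 (all its waits — L9 — are resolved); releases L17
  run P6 (all its waits — L17, L16 and L9 — are resolved); releases L4 and L8
  run P8 (all its waits — L12 — are resolved); releases L11 and L19
  run P3 (all its waits — L17 and L12 — are resolved); releases L3


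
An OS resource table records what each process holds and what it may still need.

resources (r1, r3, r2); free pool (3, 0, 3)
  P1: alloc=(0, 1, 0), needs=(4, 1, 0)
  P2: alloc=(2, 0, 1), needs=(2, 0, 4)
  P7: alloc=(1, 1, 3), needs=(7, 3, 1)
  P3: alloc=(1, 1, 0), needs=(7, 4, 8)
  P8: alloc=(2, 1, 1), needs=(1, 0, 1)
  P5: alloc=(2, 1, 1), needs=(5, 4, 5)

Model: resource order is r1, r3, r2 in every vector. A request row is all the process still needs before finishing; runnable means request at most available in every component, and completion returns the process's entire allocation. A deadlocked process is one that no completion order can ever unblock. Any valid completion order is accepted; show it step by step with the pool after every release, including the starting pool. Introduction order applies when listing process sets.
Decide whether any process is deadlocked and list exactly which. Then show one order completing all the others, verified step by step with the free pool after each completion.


Deadlocked: P7, P3 and P5.
Key observation: once P8, P1, P2 finish, the pool peaks at (7, 2, 5) — and every remaining process still needs more r3 than that.
The rest can finish in the order P8, P1, P2. Walking it through:
  pool = (3, 0, 3)
  run P8 (needs (1, 0, 1), free (3, 0, 3)); after release of (2, 1, 1) the pool is (5, 1, 4)
  run P1 (needs (4, 1, 0), free (5, 1, 4)); after release of (0, 1, 0) the pool is (5, 2, 4)
  run P2 (needs (2, 0, 4), free (5, 2, 4)); after release of (2, 0, 1) the pool is (7, 2, 5)
None of the blocked processes ever fits:
  blocked: P7 wants (7, 3, 1), pool (7, 2, 5) — not enough r3
  blocked: P3 wants (7, 4, 8), pool (7, 2, 5) — not enough r3 and r2
  blocked: P5 wants (5, 4, 5), pool (7, 2, 5) — not enough r3


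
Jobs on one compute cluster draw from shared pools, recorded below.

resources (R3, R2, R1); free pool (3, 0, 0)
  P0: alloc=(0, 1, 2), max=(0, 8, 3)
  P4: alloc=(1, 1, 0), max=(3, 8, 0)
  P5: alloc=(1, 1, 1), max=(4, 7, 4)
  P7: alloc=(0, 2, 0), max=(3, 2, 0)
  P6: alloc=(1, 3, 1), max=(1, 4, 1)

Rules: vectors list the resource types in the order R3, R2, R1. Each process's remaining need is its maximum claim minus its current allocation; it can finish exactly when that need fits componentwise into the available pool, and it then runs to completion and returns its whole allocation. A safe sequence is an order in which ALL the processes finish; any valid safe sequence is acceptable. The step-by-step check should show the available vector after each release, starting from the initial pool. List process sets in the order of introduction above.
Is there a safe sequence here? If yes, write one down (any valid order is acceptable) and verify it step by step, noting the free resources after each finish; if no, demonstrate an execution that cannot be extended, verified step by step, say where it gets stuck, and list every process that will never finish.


The state is UNSAFE.
Key observation: no order helps: past P7, P6, the free pool tops out at (4, 5, 1), below what each blocked process needs in R2.
A maximal execution: P7, P6 — then nothing else fits. Verifying each step:
  pool = (3, 0, 0)
  P7 needs (3, 0, 0) <= (3, 0, 0) -> finishes; pool += (0, 2, 0) = (3, 2, 0)
  P6 needs (0, 1, 0) <= (3, 2, 0) -> finishes; pool += (1, 3, 1) = (4, 5, 1)
  P0 still needs (0, 7, 1) but only (4, 5, 1) is free — short on R2
  P4 still needs (2, 7, 0) but only (4, 5, 1) is free — short on R2
  P5 still needs (3, 6, 3) but only (4, 5, 1) is free — short on R2 and R1
Processes that can never finish: P0, P4 and P5.


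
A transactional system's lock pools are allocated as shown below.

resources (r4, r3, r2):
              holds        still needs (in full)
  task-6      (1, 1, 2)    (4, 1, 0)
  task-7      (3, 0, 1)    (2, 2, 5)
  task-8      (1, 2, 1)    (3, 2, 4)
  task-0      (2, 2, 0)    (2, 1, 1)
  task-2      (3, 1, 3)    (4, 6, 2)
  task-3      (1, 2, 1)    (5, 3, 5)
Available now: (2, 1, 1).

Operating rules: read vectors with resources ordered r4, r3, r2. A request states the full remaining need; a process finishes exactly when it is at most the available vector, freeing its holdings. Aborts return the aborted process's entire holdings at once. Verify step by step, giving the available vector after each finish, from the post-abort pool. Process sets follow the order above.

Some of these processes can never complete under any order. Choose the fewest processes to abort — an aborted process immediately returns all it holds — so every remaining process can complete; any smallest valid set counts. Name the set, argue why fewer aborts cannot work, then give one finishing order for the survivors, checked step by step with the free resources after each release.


The answer: abort task-2.
Key observation: aborting task-2 returns (3, 1, 3), and task-3 — hopeless before — runs at step 2 with the returned capacity in the pool.
No smaller set exists: with zero aborts the deadlock remains.
One survivor order: task-6, task-3, task-0, task-8, task-7. Check, step by step (post-abort pool first):
  pool = (5, 2, 4)
  task-6 needs (4, 1, 0) <= (5, 2, 4) -> finishes; pool += (1, 1, 2) = (6, 3, 6)
  task-3 needs (5, 3, 5) <= (6, 3, 6) -> finishes; pool += (1, 2, 1) = (7, 5, 7)
  task-0 needs (2, 1, 1) <= (7, 5, 7) -> finishes; pool += (2, 2, 0) = (9, 7, 7)
  task-8 needs (3, 2, 4) <= (9, 7, 7) -> finishes; pool += (1, 2, 1) = (10, 9, 8)
  task-7 needs (2, 2, 5) <= (10, 9, 8) -> finishes; pool += (3, 0, 1) = (13, 9, 9)


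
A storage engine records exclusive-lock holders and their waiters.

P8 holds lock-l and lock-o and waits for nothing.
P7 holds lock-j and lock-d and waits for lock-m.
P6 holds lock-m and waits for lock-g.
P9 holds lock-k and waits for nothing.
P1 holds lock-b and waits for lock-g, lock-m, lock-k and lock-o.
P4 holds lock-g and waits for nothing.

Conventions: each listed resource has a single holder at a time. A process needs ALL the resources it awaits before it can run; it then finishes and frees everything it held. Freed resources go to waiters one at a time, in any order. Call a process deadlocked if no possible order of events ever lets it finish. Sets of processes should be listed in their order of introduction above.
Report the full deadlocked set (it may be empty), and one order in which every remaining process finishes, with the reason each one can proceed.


Nothing here is deadlocked.
Key observation: the wait relation is loop-free; peeling off processes with no waits unwinds the whole state.
A valid finishing order for the others: P9, P4, P6, P7, P8, P1.
Walking it through:
  run P9 (it waits on nothing); releases lock-k
  run P4 (it waits on nothing); releases lock-g
  P6: everything it awaited (lock-g) is free; runs, freeing lock-m
  P7: everything it awaited (lock-m) is free; runs, freeing lock-j and lock-d
  run P8 (it waits on nothing); releases lock-l and lock-o
  P1: everything it awaited (lock-g, lock-m, lock-k and lock-o) is free; runs, freeing lock-b


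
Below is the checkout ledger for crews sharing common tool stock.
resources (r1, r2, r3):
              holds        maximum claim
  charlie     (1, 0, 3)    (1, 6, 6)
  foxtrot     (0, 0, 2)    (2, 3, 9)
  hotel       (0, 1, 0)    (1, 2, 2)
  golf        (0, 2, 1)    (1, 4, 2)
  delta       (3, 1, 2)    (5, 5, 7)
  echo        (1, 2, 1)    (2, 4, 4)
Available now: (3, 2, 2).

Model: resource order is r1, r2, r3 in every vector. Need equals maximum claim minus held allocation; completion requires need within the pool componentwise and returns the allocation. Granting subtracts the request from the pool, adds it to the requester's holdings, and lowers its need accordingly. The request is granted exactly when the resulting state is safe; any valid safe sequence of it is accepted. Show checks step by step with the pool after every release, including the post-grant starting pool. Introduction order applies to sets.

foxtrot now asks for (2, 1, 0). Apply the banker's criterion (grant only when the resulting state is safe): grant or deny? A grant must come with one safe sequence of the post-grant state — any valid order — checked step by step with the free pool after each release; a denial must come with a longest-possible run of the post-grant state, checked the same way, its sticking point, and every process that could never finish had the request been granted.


GRANT — the state after the grant stays safe, e.g. via hotel, golf, echo, charlie, delta, foxtrot.
Key observation: the transfer keeps a workable pool ((1, 1, 2)); hotel starts the safe sequence.
Verifying the post-grant state step by step:
  pool = (1, 1, 2)
  hotel needs (1, 1, 2) <= (1, 1, 2) -> finishes; pool += (0, 1, 0) = (1, 2, 2)
  golf needs (1, 2, 1) <= (1, 2, 2) -> finishes; pool += (0, 2, 1) = (1, 4, 3)
  echo needs (1, 2, 3) <= (1, 4, 3) -> finishes; pool += (1, 2, 1) = (2, 6, 4)
  charlie needs (0, 6, 3) <= (2, 6, 4) -> finishes; pool += (1, 0, 3) = (3, 6, 7)
  delta needs (2, 4, 5) <= (3, 6, 7) -> finishes; pool += (3, 1, 2) = (6, 7, 9)
  foxtrot needs (0, 2, 7) <= (6, 7, 9) -> finishes; pool += (2, 1, 2) = (8, 8, 11)


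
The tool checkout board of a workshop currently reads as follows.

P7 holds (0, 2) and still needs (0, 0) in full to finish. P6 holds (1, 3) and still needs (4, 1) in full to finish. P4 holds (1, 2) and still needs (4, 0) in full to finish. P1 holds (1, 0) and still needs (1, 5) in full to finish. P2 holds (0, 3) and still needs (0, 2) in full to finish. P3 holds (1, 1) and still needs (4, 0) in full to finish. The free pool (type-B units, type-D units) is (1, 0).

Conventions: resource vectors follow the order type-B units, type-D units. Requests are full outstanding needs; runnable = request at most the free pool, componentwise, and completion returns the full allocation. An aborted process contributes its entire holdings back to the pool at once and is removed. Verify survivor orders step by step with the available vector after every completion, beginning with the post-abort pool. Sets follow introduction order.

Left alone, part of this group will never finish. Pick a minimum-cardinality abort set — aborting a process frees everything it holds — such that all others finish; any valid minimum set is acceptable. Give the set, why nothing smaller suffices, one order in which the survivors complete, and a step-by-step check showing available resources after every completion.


The answer: abort P6 and P4.
Key observation: aborting P6 and P4 returns (2, 5), and P3 — hopeless before — runs at step 3 with the returned capacity in the pool.
No one abort is enough; case by case: P7 alone leaves P6 blocked (short on type-B units); P6 alone leaves P4 blocked (short on type-B units); P4 alone leaves P6 blocked (short on type-B units); P1 alone leaves P6 blocked (short on type-B units); P2 alone leaves P6 blocked (short on type-B units); P3 alone leaves P6 blocked (short on type-B units).
Survivors finish in the order: P2, P1, P3, P7. Walking it through (pool after the aborts first):
  pool = (3, 5)
  P2: need (0, 2) fits (3, 5); releases (0, 3), pool now (3, 8)
  P1: need (1, 5) fits (3, 8); releases (1, 0), pool now (4, 8)
  P3: need (4, 0) fits (4, 8); releases (1, 1), pool now (5, 9)
  P7: need (0, 0) fits (5, 9); releases (0, 2), pool now (5, 11)


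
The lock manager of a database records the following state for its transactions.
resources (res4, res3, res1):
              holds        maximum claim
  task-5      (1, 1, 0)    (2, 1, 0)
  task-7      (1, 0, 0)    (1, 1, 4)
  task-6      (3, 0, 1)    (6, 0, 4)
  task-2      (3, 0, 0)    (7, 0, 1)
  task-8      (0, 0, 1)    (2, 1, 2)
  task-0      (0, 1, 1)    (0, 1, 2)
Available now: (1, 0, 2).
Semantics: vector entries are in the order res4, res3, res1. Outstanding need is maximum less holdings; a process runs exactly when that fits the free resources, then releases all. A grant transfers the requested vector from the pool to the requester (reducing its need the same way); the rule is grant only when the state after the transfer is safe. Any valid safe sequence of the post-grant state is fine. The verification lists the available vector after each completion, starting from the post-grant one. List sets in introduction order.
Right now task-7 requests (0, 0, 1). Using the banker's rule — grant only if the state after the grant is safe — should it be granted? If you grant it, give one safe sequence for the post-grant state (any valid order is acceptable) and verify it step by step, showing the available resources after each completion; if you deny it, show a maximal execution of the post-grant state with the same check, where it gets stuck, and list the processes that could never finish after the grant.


GRANT. The post-grant state is safe; one safe sequence: task-5, task-0, task-8, task-7, task-6, task-2.
Key observation: post-grant, (1, 0, 1) remains, and an order beginning with task-5 completes everyone.
Verifying the post-grant state step by step:
  pool = (1, 0, 1)
  task-5 needs (1, 0, 0) <= (1, 0, 1) -> finishes; pool += (1, 1, 0) = (2, 1, 1)
  task-0 needs (0, 0, 1) <= (2, 1, 1) -> finishes; pool += (0, 1, 1) = (2, 2, 2)
  task-8 needs (2, 1, 1) <= (2, 2, 2) -> finishes; pool += (0, 0, 1) = (2, 2, 3)
  task-7 needs (0, 1, 3) <= (2, 2, 3) -> finishes; pool += (1, 0, 1) = (3, 2, 4)
  task-6 needs (3, 0, 3) <= (3, 2, 4) -> finishes; pool += (3, 0, 1) = (6, 2, 5)
  task-2 needs (4, 0, 1) <= (6, 2, 5) -> finishes; pool += (3, 0, 0) = (9, 2, 5)


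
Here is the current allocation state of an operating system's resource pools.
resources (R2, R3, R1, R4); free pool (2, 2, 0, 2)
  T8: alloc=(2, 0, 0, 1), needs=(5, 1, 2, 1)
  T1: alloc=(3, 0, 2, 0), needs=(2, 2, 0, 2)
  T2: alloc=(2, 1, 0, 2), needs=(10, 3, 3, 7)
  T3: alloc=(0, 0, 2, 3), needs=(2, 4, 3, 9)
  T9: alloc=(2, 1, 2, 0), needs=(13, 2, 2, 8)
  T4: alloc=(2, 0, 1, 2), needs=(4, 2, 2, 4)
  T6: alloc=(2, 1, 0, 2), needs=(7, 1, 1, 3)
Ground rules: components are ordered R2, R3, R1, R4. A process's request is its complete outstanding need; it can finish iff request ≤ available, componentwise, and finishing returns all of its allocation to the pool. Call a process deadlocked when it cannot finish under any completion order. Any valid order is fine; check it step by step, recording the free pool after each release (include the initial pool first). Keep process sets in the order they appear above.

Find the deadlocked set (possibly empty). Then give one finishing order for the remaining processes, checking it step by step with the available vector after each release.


Nothing here is deadlocked.
Key observation: T1 fits the free pool immediately, and its release cascades until everyone finishes.
One completion order for the rest: T1, T8, T6, T4, T2, T9, T3. Check, step by step:
  pool = (2, 2, 0, 2)
  T1: need (2, 2, 0, 2) fits (2, 2, 0, 2); releases (3, 0, 2, 0), pool now (5, 2, 2, 2)
  T8: need (5, 1, 2, 1) fits (5, 2, 2, 2); releases (2, 0, 0, 1), pool now (7, 2, 2, 3)
  T6: need (7, 1, 1, 3) fits (7, 2, 2, 3); releases (2, 1, 0, 2), pool now (9, 3, 2, 5)
  T4: need (4, 2, 2, 4) fits (9, 3, 2, 5); releases (2, 0, 1, 2), pool now (11, 3, 3, 7)
  T2: need (10, 3, 3, 7) fits (11, 3, 3, 7); releases (2, 1, 0, 2), pool now (13, 4, 3, 9)
  T9: need (13, 2, 2, 8) fits (13, 4, 3, 9); releases (2, 1, 2, 0), pool now (15, 5, 5, 9)
  T3: need (2, 4, 3, 9) fits (15, 5, 5, 9); releases (0, 0, 2, 3), pool now (15, 5, 7, 12)


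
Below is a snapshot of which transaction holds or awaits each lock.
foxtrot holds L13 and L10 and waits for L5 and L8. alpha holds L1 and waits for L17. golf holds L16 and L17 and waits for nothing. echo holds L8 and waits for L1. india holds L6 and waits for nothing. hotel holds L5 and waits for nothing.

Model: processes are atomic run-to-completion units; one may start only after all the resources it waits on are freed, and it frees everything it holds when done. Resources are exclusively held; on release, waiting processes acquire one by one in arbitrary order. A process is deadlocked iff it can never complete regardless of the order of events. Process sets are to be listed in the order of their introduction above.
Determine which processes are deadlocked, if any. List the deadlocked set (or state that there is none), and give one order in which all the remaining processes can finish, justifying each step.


The deadlocked set is empty.
Key observation: the wait graph is acyclic; completion cascades from the unblocked processes through everyone else.
The rest can finish in the order india, golf, alpha, echo, hotel, foxtrot.
Step-by-step check:
  run india (it waits on nothing); releases L6
  run golf (it waits on nothing); releases L16 and L17
  alpha: everything it awaited (L17) is free; runs, freeing L1
  echo: everything it awaited (L1) is free; runs, freeing L8
  run hotel (it waits on nothing); releases L5
  foxtrot: everything it awaited (L5 and L8) is free; runs, freeing L13 and L10
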